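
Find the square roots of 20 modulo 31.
The square roots of 20 mod 31 are 19 and 12. Verify: 19² = 361 ≡ 20 (mod 31)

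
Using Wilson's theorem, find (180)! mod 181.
By Wilson's theorem, (180)! ≡ -1 ≡ 180 (mod 181)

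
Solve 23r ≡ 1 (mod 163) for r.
Since 163 is prime, by Fermat 23^(-1) ≡ 23^{161} ≡ 78 (mod 163). Verify: 23 × 78 = 1794 ≡ 1 (mod 163)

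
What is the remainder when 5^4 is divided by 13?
5^{4} = 625 ≡ 1 (mod 13)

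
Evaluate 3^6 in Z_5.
Using Fermat: 3^{4} ≡ 1 mod 5. 6 ≡ 2 mod 4. So 3^{6} ≡ 3^{2} ≡ 4 mod 5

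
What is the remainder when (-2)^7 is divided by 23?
By repeated squaring mod 23: (-2)^{1}≡21, (-2)^{2}≡4, (-2)^{4}≡16. Then (-2)^{7} = (-2)^{4+2+1} ≡ 16 × 4 × 21 ≡ 10 mod 23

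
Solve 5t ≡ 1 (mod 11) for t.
Since 11 is prime, by Fermat 5^(-1) ≡ 5^{9} ≡ 9 (mod 11). Verify: 5 × 9 = 45 ≡ 1 (mod 11)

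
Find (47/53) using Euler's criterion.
(47/53) = 47^{26} mod 53 = 1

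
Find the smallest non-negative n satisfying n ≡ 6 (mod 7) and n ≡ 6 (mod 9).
M = 7 × 9 = 63. M₁ = 9, y₁ ≡ 4 (mod 7). M₂ = 7, y₂ ≡ 4 (mod 9). n = 6×9×4 + 6×7×4 ≡ 6 (mod 63)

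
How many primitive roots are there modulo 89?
There are φ(89-1) = φ(88) = 40 primitive roots modulo 89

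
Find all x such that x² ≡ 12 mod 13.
The square roots of 12 mod 13 are 8 and 5. Verify: 8² = 64 ≡ 12 mod 13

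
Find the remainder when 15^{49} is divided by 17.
By Fermat: 15^{16} ≡ 1 mod 17. 49 = 3×16 + 1. So 15^{49} ≡ 15^{1} ≡ 15 mod 17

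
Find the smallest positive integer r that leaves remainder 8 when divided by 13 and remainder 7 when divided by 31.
M = 13 × 31 = 403. M₁ = 31, y₁ ≡ 8 (mod 13). M₂ = 13, y₂ ≡ 12 (mod 31). r = 8×31×8 + 7×13×12 ≡ 255 (mod 403)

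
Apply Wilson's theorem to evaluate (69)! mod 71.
(70)! = (69)! × (70) ≡ -1 (mod 71). So (69)! ≡ -1 × (70)^(-1) ≡ (-1)×(-1) = 1 (mod 71)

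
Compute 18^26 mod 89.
By repeated squaring mod 89: 18^{1}≡18, 18^{2}≡57, 18^{4}≡45, 18^{8}≡67, 18^{16}≡39. Then 18^{26} = 18^{16+8+2} ≡ 39 × 67 × 57 ≡ 44 mod 89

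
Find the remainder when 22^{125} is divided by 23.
By Fermat: 22^{22} ≡ 1 (mod 23). 125 = 5×22 + 15. So 22^{125} ≡ 22^{15} ≡ 22 (mod 23)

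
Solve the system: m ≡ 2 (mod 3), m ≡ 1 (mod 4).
M = 3 × 4 = 12. M₁ = 4, y₁ ≡ 1 (mod 3). M₂ = 3, y₂ ≡ 3 (mod 4). m = 2×4×1 + 1×3×3 ≡ 5 (mod 12)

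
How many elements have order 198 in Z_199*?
There are φ(199-1) = φ(198) = 60 primitive roots modulo 199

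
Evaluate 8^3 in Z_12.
8^{3} = 512 ≡ 8 (mod 12)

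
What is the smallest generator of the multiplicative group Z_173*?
g = 2. Powers: [2, 4, 8, 16, 32, 64, 128, 83, 166, ...] generates all 172 non-zero residues.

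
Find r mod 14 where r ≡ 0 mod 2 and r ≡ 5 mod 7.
M = 2 × 7 = 14. M₁ = 7, y₁ ≡ 1 mod 2. M₂ = 2, y₂ ≡ 4 mod 7. r = 0×7×1 + 5×2×4 ≡ 12 mod 14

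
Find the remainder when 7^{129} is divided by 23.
By Fermat: 7^{22} ≡ 1 mod 23. 129 = 5×22 + 19. So 7^{129} ≡ 7^{19} ≡ 11 mod 23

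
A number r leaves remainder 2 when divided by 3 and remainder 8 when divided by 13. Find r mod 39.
M = 3 × 13 = 39. M₁ = 13, y₁ ≡ 1 mod 3. M₂ = 3, y₂ ≡ 9 mod 13. r = 2×13×1 + 8×3×9 ≡ 8 mod 39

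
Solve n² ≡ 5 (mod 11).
The square roots of 5 mod 11 are 4 and 7. Verify: 4² = 16 ≡ 5 (mod 11)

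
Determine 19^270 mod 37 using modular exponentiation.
Using Fermat: 19^{36} ≡ 1 (mod 37). 270 ≡ 18 (mod 36). So 19^{270} ≡ 19^{18} ≡ 36 (mod 37)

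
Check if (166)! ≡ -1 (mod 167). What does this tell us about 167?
(166)! mod 167 = 166. Since this equals -1 (mod 167), Wilson confirms 167 is prime.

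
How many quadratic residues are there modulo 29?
Exactly half the non-zero residues mod a prime are QRs: (29-1)/2 = 14.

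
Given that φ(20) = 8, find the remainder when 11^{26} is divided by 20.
By Euler: 11^{8} ≡ 1 (mod 20) since gcd(11, 20) = 1. 26 = 3×8 + 2. So 11^{26} ≡ 11^{2} ≡ 1 (mod 20)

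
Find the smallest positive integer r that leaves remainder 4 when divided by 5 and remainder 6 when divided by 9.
M = 5 × 9 = 45. M₁ = 9, y₁ ≡ 4 mod 5. M₂ = 5, y₂ ≡ 2 mod 9. r = 4×9×4 + 6×5×2 ≡ 24 mod 45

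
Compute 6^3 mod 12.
6^{3} = 216 ≡ 0 (mod 12)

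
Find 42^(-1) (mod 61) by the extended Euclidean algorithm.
Extended GCD: 42(16) + 61(-11) = 1. So 42^(-1) ≡ 16 (mod 61). Verify: 42 × 16 = 672 ≡ 1 (mod 61)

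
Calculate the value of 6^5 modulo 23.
By repeated squaring mod 23: 6^{1}≡6, 6^{2}≡13, 6^{4}≡8. Then 6^{5} = 6^{4+1} ≡ 8 × 6 ≡ 2 mod 23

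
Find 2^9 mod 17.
By repeated squaring mod 17: 2^{1}≡2, 2^{2}≡4, 2^{4}≡16, 2^{8}≡1. Then 2^{9} = 2^{8+1} ≡ 1 × 2 ≡ 2 mod 17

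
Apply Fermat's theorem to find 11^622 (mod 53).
By Fermat: 11^{52} ≡ 1 (mod 53). 622 ≡ 50 (mod 52). So 11^{622} ≡ 11^{50} ≡ 46 (mod 53)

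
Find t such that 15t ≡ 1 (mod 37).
Since 37 is prime, by Fermat 15^(-1) ≡ 15^{35} ≡ 5 (mod 37). Verify: 15 × 5 = 75 ≡ 1 (mod 37)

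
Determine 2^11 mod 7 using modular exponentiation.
Using Fermat: 2^{6} ≡ 1 (mod 7). 11 ≡ 5 (mod 6). So 2^{11} ≡ 2^{5} ≡ 4 (mod 7)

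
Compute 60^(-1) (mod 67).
Since 67 is prime, by Fermat 60^(-1) ≡ 60^{65} ≡ 19 (mod 67). Verify: 60 × 19 = 1140 ≡ 1 (mod 67)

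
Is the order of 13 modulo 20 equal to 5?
Powers of 13 mod 20: 13^1≡13, 13^2≡9, 13^3≡17, 13^4≡1. Already 13^4≡1, so the order is 4 < 5. No, the actual order is 4.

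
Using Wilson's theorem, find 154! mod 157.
(156)! = (154)! × (155) × (156) ≡ -1 mod 157. So (154)! ≡ -1 × [(156)(155)]^(-1) ≡ 78 mod 157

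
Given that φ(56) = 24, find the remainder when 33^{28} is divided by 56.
By Euler: 33^{24} ≡ 1 (mod 56) since gcd(33, 56) = 1. 28 = 1×24 + 4. So 33^{28} ≡ 33^{4} ≡ 9 (mod 56)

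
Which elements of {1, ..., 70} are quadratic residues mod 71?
QRs mod 71: {1, 2, 3, 4, 5, 6, 8, 9, 10, 12, 15, 16, 18, 19, 20, 24, 25, 27, 29, 30, 32, 36, 37, 38, 40, 43, 45, 48, 49, 50, 54, 57, 58, 60, 64}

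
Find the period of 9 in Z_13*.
Powers of 9 mod 13: 9^1≡9, 9^2≡3, 9^3≡1. So the order of 9 is 3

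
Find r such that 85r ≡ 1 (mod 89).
Since 89 is prime, by Fermat 85^(-1) ≡ 85^{87} ≡ 22 (mod 89). Verify: 85 × 22 = 1870 ≡ 1 (mod 89)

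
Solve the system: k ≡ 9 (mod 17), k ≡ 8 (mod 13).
M = 17 × 13 = 221. M₁ = 13, y₁ ≡ 4 (mod 17). M₂ = 17, y₂ ≡ 10 (mod 13). k = 9×13×4 + 8×17×10 ≡ 60 (mod 221)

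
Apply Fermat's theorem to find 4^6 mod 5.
By Fermat: 4^{4} ≡ 1 mod 5. So 4^{6} = 4^{4} · 4^{2} ≡ 4^{2} ≡ 1 mod 5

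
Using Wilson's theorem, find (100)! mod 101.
By Wilson's theorem, (100)! ≡ -1 ≡ 100 mod 101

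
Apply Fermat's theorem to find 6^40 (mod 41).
By Fermat's Little Theorem, 6^{40} ≡ 1 (mod 41) since 41 is prime and gcd(6, 41) = 1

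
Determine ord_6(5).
Powers of 5 mod 6: 5^1≡5, 5^2≡1. Order = 2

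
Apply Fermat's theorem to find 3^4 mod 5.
By Fermat's Little Theorem, 3^{4} ≡ 1 mod 5 since 5 is prime and gcd(3, 5) = 1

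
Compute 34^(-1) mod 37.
Since 37 is prime, by Fermat 34^(-1) ≡ 34^{35} ≡ 12 mod 37. Verify: 34 × 12 = 408 ≡ 1 mod 37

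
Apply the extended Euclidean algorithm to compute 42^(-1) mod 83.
Extended GCD: 42(2) + 83(-1) = 1. So 42^(-1) ≡ 2 (mod 83). Verify: 42 × 2 = 84 ≡ 1 (mod 83)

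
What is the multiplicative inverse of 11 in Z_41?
Since 41 is prime, by Fermat 11^(-1) ≡ 11^{39} ≡ 15 mod 41. Verify: 11 × 15 = 165 ≡ 1 mod 41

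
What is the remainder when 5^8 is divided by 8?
By repeated squaring (mod 8): 5^{1}≡5, 5^{2}≡1, 5^{4}≡1, 5^{8}≡1. So 5^{8} ≡ 1 (mod 8)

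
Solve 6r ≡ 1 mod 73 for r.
Since 73 is prime, by Fermat 6^(-1) ≡ 6^{71} ≡ 61 mod 73. Verify: 6 × 61 = 366 ≡ 1 mod 73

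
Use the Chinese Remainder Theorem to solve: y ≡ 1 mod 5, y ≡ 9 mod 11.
M = 5 × 11 = 55. M₁ = 11, y₁ ≡ 1 mod 5. M₂ = 5, y₂ ≡ 9 mod 11. y = 1×11×1 + 9×5×9 ≡ 31 mod 55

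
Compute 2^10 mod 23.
By repeated squaring (mod 23): 2^{1}≡2, 2^{2}≡4, 2^{4}≡16, 2^{8}≡3. Then 2^{10} = 2^{8+2} ≡ 3 × 4 ≡ 12 (mod 23)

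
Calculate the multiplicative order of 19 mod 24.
Powers of 19 mod 24: 19^1≡19, 19^2≡1. So the order of 19 is 2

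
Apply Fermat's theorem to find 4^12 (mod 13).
By Fermat's Little Theorem, 4^{12} ≡ 1 (mod 13) since 13 is prime and gcd(4, 13) = 1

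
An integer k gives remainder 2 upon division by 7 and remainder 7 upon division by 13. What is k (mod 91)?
M = 7 × 13 = 91. M₁ = 13, y₁ ≡ 6 (mod 7). M₂ = 7, y₂ ≡ 2 (mod 13). k = 2×13×6 + 7×7×2 ≡ 72 (mod 91)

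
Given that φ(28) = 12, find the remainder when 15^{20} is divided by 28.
By Euler: 15^{12} ≡ 1 mod 28 since gcd(15, 28) = 1. 20 = 1×12 + 8. So 15^{20} ≡ 15^{8} ≡ 1 mod 28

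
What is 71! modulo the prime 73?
(72)! = (71)! × (72) ≡ -1 (mod 73). So (71)! ≡ -1 × (72)^(-1) ≡ (-1)×(-1) = 1 (mod 73)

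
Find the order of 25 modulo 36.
Powers of 25 mod 36: 25^1≡25, 25^2≡13, 25^3≡1. ord_36(25) = 3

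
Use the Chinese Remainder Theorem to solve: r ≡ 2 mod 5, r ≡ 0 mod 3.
M = 5 × 3 = 15. M₁ = 3, y₁ ≡ 2 mod 5. M₂ = 5, y₂ ≡ 2 mod 3. r = 2×3×2 + 0×5×2 ≡ 12 mod 15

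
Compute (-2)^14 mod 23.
By repeated squaring (mod 23): (-2)^{1}≡21, (-2)^{2}≡4, (-2)^{4}≡16, (-2)^{8}≡3. Then (-2)^{14} = (-2)^{8+4+2} ≡ 3 × 16 × 4 ≡ 8 (mod 23)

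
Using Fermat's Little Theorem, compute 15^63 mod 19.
By Fermat: 15^{18} ≡ 1 mod 19. 63 = 3×18 + 9. So 15^{63} ≡ 15^{9} ≡ 18 mod 19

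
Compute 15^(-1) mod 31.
Since 31 is prime, by Fermat 15^(-1) ≡ 15^{29} ≡ 29 mod 31. Verify: 15 × 29 = 435 ≡ 1 mod 31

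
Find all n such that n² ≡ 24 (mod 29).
The square roots of 24 mod 29 are 16 and 13. Verify: 16² = 256 ≡ 24 (mod 29)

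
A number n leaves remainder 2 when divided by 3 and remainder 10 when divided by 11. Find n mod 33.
M = 3 × 11 = 33. M₁ = 11, y₁ ≡ 2 mod 3. M₂ = 3, y₂ ≡ 4 mod 11. n = 2×11×2 + 10×3×4 ≡ 32 mod 33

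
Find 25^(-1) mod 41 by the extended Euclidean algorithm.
Extended GCD: 25(-18) + 41(11) = 1. So 25^(-1) ≡ -18 ≡ 23 mod 41. Verify: 25 × 23 = 575 ≡ 1 mod 41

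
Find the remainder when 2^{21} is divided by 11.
By Fermat: 2^{10} ≡ 1 mod 11. 21 = 2×10 + 1. So 2^{21} ≡ 2^{1} ≡ 2 mod 11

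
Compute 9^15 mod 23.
By repeated squaring mod 23: 9^{1}≡9, 9^{2}≡12, 9^{4}≡6, 9^{8}≡13. Then 9^{15} = 9^{8+4+2+1} ≡ 13 × 6 × 12 × 9 ≡ 6 mod 23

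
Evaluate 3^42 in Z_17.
Using Fermat: 3^{16} ≡ 1 mod 17. 42 ≡ 10 mod 16. So 3^{42} ≡ 3^{10} ≡ 8 mod 17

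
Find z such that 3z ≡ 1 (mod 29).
Since 29 is prime, by Fermat 3^(-1) ≡ 3^{27} ≡ 10 (mod 29). Verify: 3 × 10 = 30 ≡ 1 (mod 29)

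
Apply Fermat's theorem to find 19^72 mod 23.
By Fermat: 19^{22} ≡ 1 mod 23. 72 = 3×22 + 6. So 19^{72} ≡ 19^{6} ≡ 2 mod 23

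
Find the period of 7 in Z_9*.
Powers of 7 mod 9: 7^1≡7, 7^2≡4, 7^3≡1. So the order of 7 is 3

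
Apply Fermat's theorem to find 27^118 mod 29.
By Fermat: 27^{28} ≡ 1 mod 29. 118 = 4×28 + 6. So 27^{118} ≡ 27^{6} ≡ 6 mod 29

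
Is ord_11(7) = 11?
Powers of 7 mod 11: 7^1≡7, 7^2≡5, 7^3≡2, 7^4≡3, 7^5≡10, 7^6≡4, 7^7≡6, 7^8≡9, 7^9≡8, 7^10≡1. Already 7^10≡1, so the order is 10 < 11. No, the actual order is 10.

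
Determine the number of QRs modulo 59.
For prime 59, there are (p-1)/2 = (59-1)/2 = 29 quadratic residues (excluding 0).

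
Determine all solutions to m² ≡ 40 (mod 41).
The square roots of 40 mod 41 are 32 and 9. Verify: 32² = 1024 ≡ 40 (mod 41)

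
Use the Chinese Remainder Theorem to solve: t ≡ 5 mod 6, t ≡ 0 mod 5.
M = 6 × 5 = 30. M₁ = 5, y₁ ≡ 5 mod 6. M₂ = 6, y₂ ≡ 1 mod 5. t = 5×5×5 + 0×6×1 ≡ 5 mod 30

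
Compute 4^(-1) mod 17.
Since 17 is prime, by Fermat 4^(-1) ≡ 4^{15} ≡ 13 mod 17. Verify: 4 × 13 = 52 ≡ 1 mod 17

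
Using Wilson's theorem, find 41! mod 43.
(42)! = (41)! × (42) ≡ -1 mod 43. So (41)! ≡ -1 × (42)^(-1) ≡ (-1)×(-1) = 1 mod 43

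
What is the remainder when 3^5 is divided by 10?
By repeated squaring (mod 10): 3^{1}≡3, 3^{2}≡9, 3^{4}≡1. Then 3^{5} = 3^{4+1} ≡ 1 × 3 ≡ 3 (mod 10)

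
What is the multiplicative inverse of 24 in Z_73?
Since 73 is prime, by Fermat 24^(-1) ≡ 24^{71} ≡ 70 mod 73. Verify: 24 × 70 = 1680 ≡ 1 mod 73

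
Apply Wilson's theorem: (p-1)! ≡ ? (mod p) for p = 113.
By Wilson's theorem, (112)! ≡ -1 ≡ 112 (mod 113)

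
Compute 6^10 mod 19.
By repeated squaring mod 19: 6^{1}≡6, 6^{2}≡17, 6^{4}≡4, 6^{8}≡16. Then 6^{10} = 6^{8+2} ≡ 16 × 17 ≡ 6 mod 19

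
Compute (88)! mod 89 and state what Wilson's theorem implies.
(88)! mod 89 = 88. Since this equals -1 (mod 89), Wilson confirms 89 is prime.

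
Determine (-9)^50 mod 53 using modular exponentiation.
By repeated squaring (mod 53): (-9)^{1}≡44, (-9)^{2}≡28, (-9)^{4}≡42, (-9)^{8}≡15, (-9)^{16}≡13, (-9)^{32}≡10. Then (-9)^{50} = (-9)^{32+16+2} ≡ 10 × 13 × 28 ≡ 36 (mod 53)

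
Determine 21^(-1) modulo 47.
Since 47 is prime, by Fermat 21^(-1) ≡ 21^{45} ≡ 9 mod 47. Verify: 21 × 9 = 189 ≡ 1 mod 47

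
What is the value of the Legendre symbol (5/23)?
(5/23) = 5^{11} mod 23 = -1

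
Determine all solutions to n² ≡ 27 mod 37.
The square roots of 27 mod 37 are 8 and 29. Verify: 8² = 64 ≡ 27 mod 37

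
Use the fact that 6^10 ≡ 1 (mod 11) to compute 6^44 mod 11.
By Fermat: 6^{10} ≡ 1 (mod 11). 44 = 4×10 + 4. So 6^{44} ≡ 6^{4} ≡ 9 (mod 11)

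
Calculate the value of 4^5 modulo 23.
By repeated squaring (mod 23): 4^{1}≡4, 4^{2}≡16, 4^{4}≡3. Then 4^{5} = 4^{4+1} ≡ 3 × 4 ≡ 12 (mod 23)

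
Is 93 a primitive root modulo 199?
93^{6} ≡ 1 (mod 199) and 6 < 198, so ord_199(93) = 6 ≠ 198 and 93 is not a primitive root.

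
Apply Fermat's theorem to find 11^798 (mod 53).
By Fermat: 11^{52} ≡ 1 (mod 53). 798 ≡ 18 (mod 52). So 11^{798} ≡ 11^{18} ≡ 16 (mod 53)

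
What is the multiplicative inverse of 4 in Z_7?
Since 7 is prime, by Fermat 4^(-1) ≡ 4^{5} ≡ 2 (mod 7). Verify: 4 × 2 = 8 ≡ 1 (mod 7)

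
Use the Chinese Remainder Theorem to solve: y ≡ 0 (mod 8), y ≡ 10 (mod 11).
M = 8 × 11 = 88. M₁ = 11, y₁ ≡ 3 (mod 8). M₂ = 8, y₂ ≡ 7 (mod 11). y = 0×11×3 + 10×8×7 ≡ 32 (mod 88)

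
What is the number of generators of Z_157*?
There are φ(157-1) = φ(156) = 48 primitive roots modulo 157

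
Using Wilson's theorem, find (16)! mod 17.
By Wilson's theorem, (16)! ≡ -1 ≡ 16 mod 17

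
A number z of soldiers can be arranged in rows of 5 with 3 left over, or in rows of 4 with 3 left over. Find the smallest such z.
M = 5 × 4 = 20. M₁ = 4, y₁ ≡ 4 mod 5. M₂ = 5, y₂ ≡ 1 mod 4. z = 3×4×4 + 3×5×1 ≡ 3 mod 20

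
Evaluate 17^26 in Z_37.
By repeated squaring (mod 37): 17^{1}≡17, 17^{2}≡30, 17^{4}≡12, 17^{8}≡33, 17^{16}≡16. Then 17^{26} = 17^{16+8+2} ≡ 16 × 33 × 30 ≡ 4 (mod 37)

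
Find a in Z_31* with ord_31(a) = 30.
3 has order 30 mod 31 since 3^{30} ≡ 1 (mod 31) and no smaller power works.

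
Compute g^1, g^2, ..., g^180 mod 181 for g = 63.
63^1, 63^2, ..., 63^{180} mod 181: [63, 168, 86, 169, 149, 156, 54, 144, 22, 119, 76, 82, 98, 20, 174, 102, 91, 122, 84, 43, 175, 165, 78, 27, 72, 11, 150, 38, 41, 49, 10, 87, 51, 136, 61, 42, 112, 178, 173, 39, 104, 36, 96, 75, 19, 111, 115, 5, 134, 116, 68, 121, 21, 56, 89, 177, 110, 52, 18, 48, 128, 100, 146, 148, 93, 67, 58, 34, 151, 101, 28, 135, 179, 55, 26, 9, 24, 64, 50, 73, 74, 137, 124, 29, 17, 166, 141, 14, 158, 180, 118, 13, 95, 12, 32, 25, 127, 37, 159, 62, 105, 99, 83, 161, 7, 79, 90, 59, 97, 138, 6, 16, 103, 154, 109, 170, 31, 143, 140, 132, 171, 94, 130, 45, 120, 139, 69, 3, 8, 142, 77, 145, 85, 106, 162, 70, 66, 176, 47, 65, 113, 60, 160, 125, 92, 4, 71, 129, 163, 133, 53, 81, 35, 33, 88, 114, 123, 147, 30, 80, 153, 46, 2, 126, 155, 172, 157, 117, 131, 108, 107, 44, 57, 152, 164, 15, 40, 167, 23, 1]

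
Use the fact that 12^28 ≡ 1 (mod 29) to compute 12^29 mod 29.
By Fermat: 12^{28} ≡ 1 (mod 29). So 12^{29} = 12^{28} · 12^{1} ≡ 12^{1} ≡ 12 (mod 29)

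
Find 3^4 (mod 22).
3^{4} = 81 ≡ 15 (mod 22)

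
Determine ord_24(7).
Powers of 7 mod 24: 7^1≡7, 7^2≡1. Order = 2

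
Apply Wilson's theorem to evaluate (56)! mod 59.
(58)! = (56)! × (57) × (58) ≡ -1 (mod 59). So (56)! ≡ -1 × [(58)(57)]^(-1) ≡ 29 (mod 59)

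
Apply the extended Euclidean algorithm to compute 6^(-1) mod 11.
Extended GCD: 6(2) + 11(-1) = 1. So 6^(-1) ≡ 2 (mod 11). Verify: 6 × 2 = 12 ≡ 1 (mod 11)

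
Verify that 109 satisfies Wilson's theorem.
(108)! mod 109 = 108. Since this equals -1 mod 109, Wilson confirms 109 is prime.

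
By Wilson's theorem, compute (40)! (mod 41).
By Wilson's theorem, (40)! ≡ -1 ≡ 40 (mod 41)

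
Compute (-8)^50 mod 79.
By repeated squaring mod 79: (-8)^{1}≡71, (-8)^{2}≡64, (-8)^{4}≡67, (-8)^{8}≡65, (-8)^{16}≡38, (-8)^{32}≡22. Then (-8)^{50} = (-8)^{32+16+2} ≡ 22 × 38 × 64 ≡ 21 mod 79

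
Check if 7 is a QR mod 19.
By Euler's criterion: 7^{9} ≡ 1 mod 19. Since this equals 1, 7 is a QR.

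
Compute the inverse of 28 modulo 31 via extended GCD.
Extended GCD: 28(10) + 31(-9) = 1. So 28^(-1) ≡ 10 (mod 31). Verify: 28 × 10 = 280 ≡ 1 (mod 31)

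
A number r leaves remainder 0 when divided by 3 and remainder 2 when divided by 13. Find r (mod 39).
M = 3 × 13 = 39. M₁ = 13, y₁ ≡ 1 (mod 3). M₂ = 3, y₂ ≡ 9 (mod 13). r = 0×13×1 + 2×3×9 ≡ 15 (mod 39)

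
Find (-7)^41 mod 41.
Using Fermat: (-7)^{40} ≡ 1 mod 41. 41 ≡ 1 mod 40. So (-7)^{41} ≡ (-7)^{1} ≡ 34 mod 41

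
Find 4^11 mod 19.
By repeated squaring mod 19: 4^{1}≡4, 4^{2}≡16, 4^{4}≡9, 4^{8}≡5. Then 4^{11} = 4^{8+2+1} ≡ 5 × 16 × 4 ≡ 16 mod 19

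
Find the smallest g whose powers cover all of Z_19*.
g = 2. Powers: [2, 4, 8, 16, 13, 7, 14, ...] generates all 18 non-zero residues.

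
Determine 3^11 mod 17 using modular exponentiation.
By repeated squaring mod 17: 3^{1}≡3, 3^{2}≡9, 3^{4}≡13, 3^{8}≡16. Then 3^{11} = 3^{8+2+1} ≡ 16 × 9 × 3 ≡ 7 mod 17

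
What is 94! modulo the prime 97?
(96)! = (94)! × (95) × (96) ≡ -1 mod 97. So (94)! ≡ -1 × [(96)(95)]^(-1) ≡ 48 mod 97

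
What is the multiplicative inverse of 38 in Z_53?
Since 53 is prime, by Fermat 38^(-1) ≡ 38^{51} ≡ 7 mod 53. Verify: 38 × 7 = 266 ≡ 1 mod 53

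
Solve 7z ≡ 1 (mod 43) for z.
Since 43 is prime, by Fermat 7^(-1) ≡ 7^{41} ≡ 37 (mod 43). Verify: 7 × 37 = 259 ≡ 1 (mod 43)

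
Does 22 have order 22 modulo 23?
22^{2} ≡ 1 mod 23 and 2 < 22, so ord_23(22) = 2 ≠ 22 and 22 is not a primitive root.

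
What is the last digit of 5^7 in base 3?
Using Fermat: 5^{2} ≡ 1 mod 3. 7 ≡ 1 mod 2. So 5^{7} ≡ 5^{1} ≡ 2 mod 3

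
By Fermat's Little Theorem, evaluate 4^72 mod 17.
By Fermat: 4^{16} ≡ 1 (mod 17). 72 = 4×16 + 8. So 4^{72} ≡ 4^{8} ≡ 1 (mod 17)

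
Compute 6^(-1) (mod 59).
Since 59 is prime, by Fermat 6^(-1) ≡ 6^{57} ≡ 10 (mod 59). Verify: 6 × 10 = 60 ≡ 1 (mod 59)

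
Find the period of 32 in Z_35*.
Powers of 32 mod 35: 32^1≡32, 32^2≡9, 32^3≡8, 32^4≡11, 32^5≡2, 32^6≡29, 32^7≡18, 32^8≡16, 32^9≡22, 32^10≡4, 32^11≡23, 32^12≡1. ord_35(32) = 12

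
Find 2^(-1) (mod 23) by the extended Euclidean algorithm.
Extended GCD: 2(-11) + 23(1) = 1. So 2^(-1) ≡ -11 ≡ 12 (mod 23). Verify: 2 × 12 = 24 ≡ 1 (mod 23)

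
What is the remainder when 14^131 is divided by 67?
Using Fermat: 14^{66} ≡ 1 (mod 67). 131 ≡ 65 (mod 66). So 14^{131} ≡ 14^{65} ≡ 24 (mod 67)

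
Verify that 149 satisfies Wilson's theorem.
(148)! mod 149 = 148. Since this equals -1 mod 149, Wilson confirms 149 is prime.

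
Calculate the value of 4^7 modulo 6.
By repeated squaring (mod 6): 4^{1}≡4, 4^{2}≡4, 4^{4}≡4. Then 4^{7} = 4^{4+2+1} ≡ 4 × 4 × 4 ≡ 4 (mod 6)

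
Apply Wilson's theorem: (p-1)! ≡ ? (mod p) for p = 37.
By Wilson's theorem, (36)! ≡ -1 ≡ 36 (mod 37)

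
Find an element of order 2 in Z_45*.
19 has order 2 mod 45 since 19^{2} ≡ 1 mod 45 and no smaller power works.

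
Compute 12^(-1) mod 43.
Since 43 is prime, by Fermat 12^(-1) ≡ 12^{41} ≡ 18 mod 43. Verify: 12 × 18 = 216 ≡ 1 mod 43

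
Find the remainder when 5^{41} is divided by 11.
By Fermat: 5^{10} ≡ 1 mod 11. 41 = 4×10 + 1. So 5^{41} ≡ 5^{1} ≡ 5 mod 11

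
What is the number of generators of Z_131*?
A prime p has φ(p-1) primitive roots; here φ(130) = 48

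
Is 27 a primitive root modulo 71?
27^{35} ≡ 1 (mod 71) and 35 < 70, so ord_71(27) = 35 ≠ 70 and 27 is not a primitive root.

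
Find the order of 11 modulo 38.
Powers of 11 mod 38: 11^1≡11, 11^2≡7, 11^3≡1. ord_38(11) = 3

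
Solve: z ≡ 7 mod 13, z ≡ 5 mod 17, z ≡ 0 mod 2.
M = 13 × 17 × 2 = 442. M₁ = 34, y₁ ≡ 5 mod 13. M₂ = 26, y₂ ≡ 2 mod 17. M₃ = 221, y₃ ≡ 1 mod 2. z = 7×34×5 + 5×26×2 + 0×221×1 ≡ 124 mod 442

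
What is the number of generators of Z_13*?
There are φ(13-1) = φ(12) = 4 primitive roots modulo 13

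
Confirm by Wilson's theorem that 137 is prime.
(136)! mod 137 = 136. Since this equals -1 (mod 137), Wilson confirms 137 is prime.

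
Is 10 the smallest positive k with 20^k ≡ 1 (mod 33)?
Powers of 20 mod 33: 20^1≡20, 20^2≡4, 20^3≡14, 20^4≡16, 20^5≡23, 20^6≡31, 20^7≡26, 20^8≡25, 20^9≡5, 20^10≡1. First k with 20^k≡1 is k=10. Yes, ord_33(20) = 10.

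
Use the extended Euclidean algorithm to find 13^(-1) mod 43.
Extended GCD: 13(10) + 43(-3) = 1. So 13^(-1) ≡ 10 mod 43. Verify: 13 × 10 = 130 ≡ 1 mod 43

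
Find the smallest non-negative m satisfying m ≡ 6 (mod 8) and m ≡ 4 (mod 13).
M = 8 × 13 = 104. M₁ = 13, y₁ ≡ 5 (mod 8). M₂ = 8, y₂ ≡ 5 (mod 13). m = 6×13×5 + 4×8×5 ≡ 30 (mod 104)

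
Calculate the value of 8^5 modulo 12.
By repeated squaring mod 12: 8^{1}≡8, 8^{2}≡4, 8^{4}≡4. Then 8^{5} = 8^{4+1} ≡ 4 × 8 ≡ 8 mod 12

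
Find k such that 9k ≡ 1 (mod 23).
Since 23 is prime, by Fermat 9^(-1) ≡ 9^{21} ≡ 18 (mod 23). Verify: 9 × 18 = 162 ≡ 1 (mod 23)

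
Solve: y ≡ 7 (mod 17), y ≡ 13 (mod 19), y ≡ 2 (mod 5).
M = 17 × 19 × 5 = 1615. M₁ = 95, y₁ ≡ 12 (mod 17). M₂ = 85, y₂ ≡ 17 (mod 19). M₃ = 323, y₃ ≡ 2 (mod 5). y = 7×95×12 + 13×85×17 + 2×323×2 ≡ 602 (mod 1615)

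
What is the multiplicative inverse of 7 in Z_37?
Since 37 is prime, by Fermat 7^(-1) ≡ 7^{35} ≡ 16 mod 37. Verify: 7 × 16 = 112 ≡ 1 mod 37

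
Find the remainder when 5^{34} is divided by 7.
By Fermat: 5^{6} ≡ 1 mod 7. 34 = 5×6 + 4. So 5^{34} ≡ 5^{4} ≡ 2 mod 7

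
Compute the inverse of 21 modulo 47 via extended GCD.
Extended GCD: 21(9) + 47(-4) = 1. So 21^(-1) ≡ 9 mod 47. Verify: 21 × 9 = 189 ≡ 1 mod 47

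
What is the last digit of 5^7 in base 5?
By repeated squaring mod 5: 5^{1}≡0, 5^{2}≡0, 5^{4}≡0. Then 5^{7} = 5^{4+2+1} ≡ 0 × 0 × 0 ≡ 0 mod 5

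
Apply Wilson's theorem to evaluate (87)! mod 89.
(88)! = (87)! × (88) ≡ -1 mod 89. So (87)! ≡ -1 × (88)^(-1) ≡ (-1)×(-1) = 1 mod 89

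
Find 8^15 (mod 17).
By repeated squaring (mod 17): 8^{1}≡8, 8^{2}≡13, 8^{4}≡16, 8^{8}≡1. Then 8^{15} = 8^{8+4+2+1} ≡ 1 × 16 × 13 × 8 ≡ 15 (mod 17)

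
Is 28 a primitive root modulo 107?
ord_107(28) divides 106. For each prime q|106: 28^{53}≡106, 28^{2}≡35, none ≡ 1. So 28 has order 106 and is a primitive root mod 107.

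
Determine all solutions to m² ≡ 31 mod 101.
The square roots of 31 mod 101 are 58 and 43. Verify: 58² = 3364 ≡ 31 mod 101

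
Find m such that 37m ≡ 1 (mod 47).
Since 47 is prime, by Fermat 37^(-1) ≡ 37^{45} ≡ 14 (mod 47). Verify: 37 × 14 = 518 ≡ 1 (mod 47)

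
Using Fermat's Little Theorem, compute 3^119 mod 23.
By Fermat: 3^{22} ≡ 1 (mod 23). 119 = 5×22 + 9. So 3^{119} ≡ 3^{9} ≡ 18 (mod 23)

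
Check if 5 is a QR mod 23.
By Euler's criterion: 5^{11} ≡ 22 mod 23. Since this equals -1 (≡ 22), 5 is not a QR.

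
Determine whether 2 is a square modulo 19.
By Euler's criterion: 2^{9} ≡ 18 (mod 19). Since this equals -1 (≡ 18), 2 is not a QR.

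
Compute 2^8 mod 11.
By repeated squaring mod 11: 2^{1}≡2, 2^{2}≡4, 2^{4}≡5, 2^{8}≡3. So 2^{8} ≡ 3 mod 11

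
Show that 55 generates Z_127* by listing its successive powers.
55^1, 55^2, ..., 55^{126} mod 127: [55, 104, 5, 21, 12, 25, 105, 60, 125, 17, 46, 117, 85, 103, 77, 44, 7, 4, 93, 35, 20, 84, 48, 100, 39, 113, 119, 68, 57, 87, 86, 31, 54, 49, 28, 16, 118, 13, 80, 82, 65, 19, 29, 71, 95, 18, 101, 94, 90, 124, 89, 69, 112, 64, 91, 52, 66, 74, 6, 76, 116, 30, 126, 72, 23, 122, 106, 115, 102, 22, 67, 2, 110, 81, 10, 42, 24, 50, 83, 120, 123, 34, 92, 107, 43, 79, 27, 88, 14, 8, 59, 70, 40, 41, 96, 73, 78, 99, 111, 9, 114, 47, 45, 62, 108, 98, 56, 32, 109, 26, 33, 37, 3, 38, 58, 15, 63, 36, 75, 61, 53, 121, 51, 11, 97, 1]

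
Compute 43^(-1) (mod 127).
Since 127 is prime, by Fermat 43^(-1) ≡ 43^{125} ≡ 65 (mod 127). Verify: 43 × 65 = 2795 ≡ 1 (mod 127)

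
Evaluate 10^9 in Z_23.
By repeated squaring (mod 23): 10^{1}≡10, 10^{2}≡8, 10^{4}≡18, 10^{8}≡2. Then 10^{9} = 10^{8+1} ≡ 2 × 10 ≡ 20 (mod 23)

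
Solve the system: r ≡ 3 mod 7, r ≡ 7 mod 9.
M = 7 × 9 = 63. M₁ = 9, y₁ ≡ 4 mod 7. M₂ = 7, y₂ ≡ 4 mod 9. r = 3×9×4 + 7×7×4 ≡ 52 mod 63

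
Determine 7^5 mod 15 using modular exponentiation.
By repeated squaring (mod 15): 7^{1}≡7, 7^{2}≡4, 7^{4}≡1. Then 7^{5} = 7^{4+1} ≡ 1 × 7 ≡ 7 (mod 15)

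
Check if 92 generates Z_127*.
ord_127(92) divides 126. For each prime q|126: 92^{63}≡126, 92^{42}≡107, 92^{18}≡32, none ≡ 1. So 92 has order 126 and is a primitive root mod 127.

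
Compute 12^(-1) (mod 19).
Since 19 is prime, by Fermat 12^(-1) ≡ 12^{17} ≡ 8 (mod 19). Verify: 12 × 8 = 96 ≡ 1 (mod 19)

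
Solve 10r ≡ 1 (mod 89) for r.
Since 89 is prime, by Fermat 10^(-1) ≡ 10^{87} ≡ 9 (mod 89). Verify: 10 × 9 = 90 ≡ 1 (mod 89)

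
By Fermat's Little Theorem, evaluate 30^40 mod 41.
By Fermat's Little Theorem, 30^{40} ≡ 1 (mod 41) since 41 is prime and gcd(30, 41) = 1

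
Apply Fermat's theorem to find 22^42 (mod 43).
By Fermat's Little Theorem, 22^{42} ≡ 1 (mod 43) since 43 is prime and gcd(22, 43) = 1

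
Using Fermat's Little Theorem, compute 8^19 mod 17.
By Fermat: 8^{16} ≡ 1 mod 17. So 8^{19} = 8^{16} · 8^{3} ≡ 8^{3} ≡ 2 mod 17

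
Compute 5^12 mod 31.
By repeated squaring (mod 31): 5^{1}≡5, 5^{2}≡25, 5^{4}≡5, 5^{8}≡25. Then 5^{12} = 5^{8+4} ≡ 25 × 5 ≡ 1 (mod 31)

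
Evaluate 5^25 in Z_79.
By repeated squaring mod 79: 5^{1}≡5, 5^{2}≡25, 5^{4}≡72, 5^{8}≡49, 5^{16}≡31. Then 5^{25} = 5^{16+8+1} ≡ 31 × 49 × 5 ≡ 11 mod 79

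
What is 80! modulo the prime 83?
(82)! = (80)! × (81) × (82) ≡ -1 (mod 83). So (80)! ≡ -1 × [(82)(81)]^(-1) ≡ 41 (mod 83)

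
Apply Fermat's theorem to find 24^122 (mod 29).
By Fermat: 24^{28} ≡ 1 (mod 29). 122 = 4×28 + 10. So 24^{122} ≡ 24^{10} ≡ 20 (mod 29)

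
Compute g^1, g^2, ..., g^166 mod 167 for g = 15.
15^1, 15^2, ..., 15^{166} mod 167: [15, 58, 35, 24, 26, 56, 5, 75, 123, 8, 120, 130, 113, 25, 41, 114, 40, 99, 149, 64, 125, 38, 69, 33, 161, 77, 153, 124, 23, 11, 165, 137, 51, 97, 119, 115, 55, 157, 17, 88, 151, 94, 74, 108, 117, 85, 106, 87, 136, 36, 39, 84, 91, 29, 101, 12, 13, 28, 86, 121, 145, 4, 60, 65, 140, 96, 104, 57, 20, 133, 158, 32, 146, 19, 118, 100, 164, 122, 160, 62, 95, 89, 166, 152, 109, 132, 143, 141, 111, 162, 92, 44, 159, 47, 37, 54, 142, 126, 53, 127, 68, 18, 103, 42, 129, 98, 134, 6, 90, 14, 43, 144, 156, 2, 30, 116, 70, 48, 52, 112, 10, 150, 79, 16, 73, 93, 59, 50, 82, 61, 80, 31, 131, 128, 83, 76, 138, 66, 155, 154, 139, 81, 46, 22, 163, 107, 102, 27, 71, 63, 110, 147, 34, 9, 135, 21, 148, 49, 67, 3, 45, 7, 105, 72, 78, 1]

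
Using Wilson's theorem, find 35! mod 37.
(36)! = (35)! × (36) ≡ -1 mod 37. So (35)! ≡ -1 × (36)^(-1) ≡ (-1)×(-1) = 1 mod 37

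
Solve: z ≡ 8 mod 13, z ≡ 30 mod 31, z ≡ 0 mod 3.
M = 13 × 31 × 3 = 1209. M₁ = 93, y₁ ≡ 7 mod 13. M₂ = 39, y₂ ≡ 4 mod 31. M₃ = 403, y₃ ≡ 1 mod 3. z = 8×93×7 + 30×39×4 + 0×403×1 ≡ 216 mod 1209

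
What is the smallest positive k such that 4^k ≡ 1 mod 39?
Powers of 4 mod 39: 4^1≡4, 4^2≡16, 4^3≡25, 4^4≡22, 4^5≡10, 4^6≡1. ord_39(4) = 6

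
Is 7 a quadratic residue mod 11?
By Euler's criterion: 7^{5} ≡ 10 mod 11. Since this equals -1 (≡ 10), 7 is not a QR.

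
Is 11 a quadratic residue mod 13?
By Euler's criterion: 11^{6} ≡ 12 (mod 13). Since this equals -1 (≡ 12), 11 is not a QR.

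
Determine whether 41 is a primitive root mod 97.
ord_97(41) divides 96. For each prime q|96: 41^{48}≡96, 41^{32}≡35, none ≡ 1. So 41 has order 96 and is a primitive root mod 97.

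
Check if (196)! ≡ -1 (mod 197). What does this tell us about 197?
(196)! mod 197 = 196. Since this equals -1 (mod 197), Wilson confirms 197 is prime.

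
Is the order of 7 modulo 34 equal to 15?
Powers of 7 mod 34: 7^1≡7, 7^2≡15, 7^3≡3, 7^4≡21, 7^5≡11, 7^6≡9, 7^7≡29, 7^8≡33, 7^9≡27, 7^10≡19, 7^11≡31, 7^12≡13, 7^13≡23, 7^14≡25, 7^15≡5, 7^16≡1. 7^15≡5≢1, so ord ≠ 15. No, the actual order is 16.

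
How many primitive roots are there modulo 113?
Number of primitive roots mod 113 = φ(p-1) = φ(112) = 48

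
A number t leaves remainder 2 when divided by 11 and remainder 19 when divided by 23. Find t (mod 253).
M = 11 × 23 = 253. M₁ = 23, y₁ ≡ 1 (mod 11). M₂ = 11, y₂ ≡ 21 (mod 23). t = 2×23×1 + 19×11×21 ≡ 134 (mod 253)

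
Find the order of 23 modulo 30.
Powers of 23 mod 30: 23^1≡23, 23^2≡19, 23^3≡17, 23^4≡1. ord_30(23) = 4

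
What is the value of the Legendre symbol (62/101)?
(62/101) = 62^{50} mod 101 = -1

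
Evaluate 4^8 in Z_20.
By repeated squaring (mod 20): 4^{1}≡4, 4^{2}≡16, 4^{4}≡16, 4^{8}≡16. So 4^{8} ≡ 16 (mod 20)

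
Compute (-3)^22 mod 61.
By repeated squaring (mod 61): (-3)^{1}≡58, (-3)^{2}≡9, (-3)^{4}≡20, (-3)^{8}≡34, (-3)^{16}≡58. Then (-3)^{22} = (-3)^{16+4+2} ≡ 58 × 20 × 9 ≡ 9 (mod 61)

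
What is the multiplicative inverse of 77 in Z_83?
Since 83 is prime, by Fermat 77^(-1) ≡ 77^{81} ≡ 69 (mod 83). Verify: 77 × 69 = 5313 ≡ 1 (mod 83)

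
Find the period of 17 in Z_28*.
Powers of 17 mod 28: 17^1≡17, 17^2≡9, 17^3≡13, 17^4≡25, 17^5≡5, 17^6≡1. ord_28(17) = 6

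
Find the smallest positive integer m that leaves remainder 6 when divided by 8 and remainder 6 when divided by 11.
M = 8 × 11 = 88. M₁ = 11, y₁ ≡ 3 (mod 8). M₂ = 8, y₂ ≡ 7 (mod 11). m = 6×11×3 + 6×8×7 ≡ 6 (mod 88)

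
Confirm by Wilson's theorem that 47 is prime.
(46)! mod 47 = 46. Since this equals -1 mod 47, Wilson confirms 47 is prime.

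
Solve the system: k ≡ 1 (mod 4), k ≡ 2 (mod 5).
M = 4 × 5 = 20. M₁ = 5, y₁ ≡ 1 (mod 4). M₂ = 4, y₂ ≡ 4 (mod 5). k = 1×5×1 + 2×4×4 ≡ 17 (mod 20)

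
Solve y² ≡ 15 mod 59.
The square roots of 15 mod 59 are 29 and 30. Verify: 29² = 841 ≡ 15 mod 59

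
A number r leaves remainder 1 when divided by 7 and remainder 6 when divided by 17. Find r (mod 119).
M = 7 × 17 = 119. M₁ = 17, y₁ ≡ 5 (mod 7). M₂ = 7, y₂ ≡ 5 (mod 17). r = 1×17×5 + 6×7×5 ≡ 57 (mod 119)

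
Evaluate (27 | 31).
(27/31) = 27^{15} mod 31 = -1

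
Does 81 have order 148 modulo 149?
81^{37} ≡ 1 (mod 149) and 37 < 148, so ord_149(81) = 37 ≠ 148 and 81 is not a primitive root.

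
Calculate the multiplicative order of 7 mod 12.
Powers of 7 mod 12: 7^1≡7, 7^2≡1. ord_12(7) = 2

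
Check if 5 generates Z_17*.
ord_17(5) divides 16. For each prime q|16: 5^{8}≡16, none ≡ 1. So 5 has order 16 and is a primitive root mod 17.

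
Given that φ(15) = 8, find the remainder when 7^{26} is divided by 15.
By Euler: 7^{8} ≡ 1 (mod 15) since gcd(7, 15) = 1. 26 = 3×8 + 2. So 7^{26} ≡ 7^{2} ≡ 4 (mod 15)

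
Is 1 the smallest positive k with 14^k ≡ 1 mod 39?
Powers of 14 mod 39: 14^1≡14, 14^2≡1. 14^1≡14≢1, so ord ≠ 1. No, the actual order is 2.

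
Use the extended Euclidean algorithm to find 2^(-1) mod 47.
Extended GCD: 2(-23) + 47(1) = 1. So 2^(-1) ≡ -23 ≡ 24 mod 47. Verify: 2 × 24 = 48 ≡ 1 mod 47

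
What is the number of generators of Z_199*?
A prime p has φ(p-1) primitive roots; here φ(198) = 60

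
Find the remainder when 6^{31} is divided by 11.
By Fermat: 6^{10} ≡ 1 mod 11. 31 = 3×10 + 1. So 6^{31} ≡ 6^{1} ≡ 6 mod 11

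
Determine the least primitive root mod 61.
g = 2. Powers: [2, 4, 8, 16, 32, 3, 6, ...] generates all 60 non-zero residues.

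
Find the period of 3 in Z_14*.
Powers of 3 mod 14: 3^1≡3, 3^2≡9, 3^3≡13, 3^4≡11, 3^5≡5, 3^6≡1. ord_14(3) = 6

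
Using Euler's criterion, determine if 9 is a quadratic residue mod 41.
By Euler's criterion: 9^{20} ≡ 1 mod 41. Since this equals 1, 9 is a QR.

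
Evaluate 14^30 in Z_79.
By repeated squaring mod 79: 14^{1}≡14, 14^{2}≡38, 14^{4}≡22, 14^{8}≡10, 14^{16}≡21. Then 14^{30} = 14^{16+8+4+2} ≡ 21 × 10 × 22 × 38 ≡ 22 mod 79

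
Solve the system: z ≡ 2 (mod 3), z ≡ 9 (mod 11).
M = 3 × 11 = 33. M₁ = 11, y₁ ≡ 2 (mod 3). M₂ = 3, y₂ ≡ 4 (mod 11). z = 2×11×2 + 9×3×4 ≡ 20 (mod 33)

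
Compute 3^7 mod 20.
By repeated squaring mod 20: 3^{1}≡3, 3^{2}≡9, 3^{4}≡1. Then 3^{7} = 3^{4+2+1} ≡ 1 × 9 × 3 ≡ 7 mod 20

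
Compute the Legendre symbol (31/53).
(31/53) = 31^{26} mod 53 = -1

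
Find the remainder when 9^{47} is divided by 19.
By Fermat: 9^{18} ≡ 1 (mod 19). 47 = 2×18 + 11. So 9^{47} ≡ 9^{11} ≡ 5 (mod 19)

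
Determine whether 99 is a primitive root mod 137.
99^{34} ≡ 1 (mod 137) and 34 < 136, so ord_137(99) = 34 ≠ 136 and 99 is not a primitive root.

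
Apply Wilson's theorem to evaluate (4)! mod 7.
(6)! = (4)! × (5) × (6) ≡ -1 (mod 7). So (4)! ≡ -1 × [(6)(5)]^(-1) ≡ 3 (mod 7)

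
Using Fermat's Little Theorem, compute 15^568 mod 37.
By Fermat: 15^{36} ≡ 1 mod 37. 568 ≡ 28 mod 36. So 15^{568} ≡ 15^{28} ≡ 16 mod 37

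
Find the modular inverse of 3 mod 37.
Since 37 is prime, by Fermat 3^(-1) ≡ 3^{35} ≡ 25 (mod 37). Verify: 3 × 25 = 75 ≡ 1 (mod 37)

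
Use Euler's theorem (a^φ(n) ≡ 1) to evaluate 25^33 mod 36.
By Euler: 25^{12} ≡ 1 (mod 36) since gcd(25, 36) = 1. 33 = 2×12 + 9. So 25^{33} ≡ 25^{9} ≡ 1 (mod 36)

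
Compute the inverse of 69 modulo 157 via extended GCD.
Extended GCD: 69(66) + 157(-29) = 1. So 69^(-1) ≡ 66 (mod 157). Verify: 69 × 66 = 4554 ≡ 1 (mod 157)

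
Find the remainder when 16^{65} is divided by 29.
By Fermat: 16^{28} ≡ 1 mod 29. 65 = 2×28 + 9. So 16^{65} ≡ 16^{9} ≡ 24 mod 29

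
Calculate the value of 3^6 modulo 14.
By repeated squaring mod 14: 3^{1}≡3, 3^{2}≡9, 3^{4}≡11. Then 3^{6} = 3^{4+2} ≡ 11 × 9 ≡ 1 mod 14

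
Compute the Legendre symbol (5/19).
(5/19) = 5^{9} mod 19 = 1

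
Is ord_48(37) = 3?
Powers of 37 mod 48: 37^1≡37, 37^2≡25, 37^3≡13, 37^4≡1. 37^3≡13≢1, so ord ≠ 3. No, the actual order is 4.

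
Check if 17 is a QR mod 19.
By Euler's criterion: 17^{9} ≡ 1 (mod 19). Since this equals 1, 17 is a QR.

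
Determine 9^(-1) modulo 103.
Since 103 is prime, by Fermat 9^(-1) ≡ 9^{101} ≡ 23 (mod 103). Verify: 9 × 23 = 207 ≡ 1 (mod 103)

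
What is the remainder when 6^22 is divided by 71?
By repeated squaring mod 71: 6^{1}≡6, 6^{2}≡36, 6^{4}≡18, 6^{8}≡40, 6^{16}≡38. Then 6^{22} = 6^{16+4+2} ≡ 38 × 18 × 36 ≡ 58 mod 71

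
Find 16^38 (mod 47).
By repeated squaring (mod 47): 16^{1}≡16, 16^{2}≡21, 16^{4}≡18, 16^{8}≡42, 16^{16}≡25, 16^{32}≡14. Then 16^{38} = 16^{32+4+2} ≡ 14 × 18 × 21 ≡ 28 (mod 47)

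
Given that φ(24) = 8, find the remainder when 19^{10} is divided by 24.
By Euler: 19^{8} ≡ 1 (mod 24) since gcd(19, 24) = 1. 10 = 1×8 + 2. So 19^{10} ≡ 19^{2} ≡ 1 (mod 24)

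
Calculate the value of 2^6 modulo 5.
Using Fermat: 2^{4} ≡ 1 (mod 5). 6 ≡ 2 (mod 4). So 2^{6} ≡ 2^{2} ≡ 4 (mod 5)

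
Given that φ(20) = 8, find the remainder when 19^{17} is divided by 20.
By Euler: 19^{8} ≡ 1 (mod 20) since gcd(19, 20) = 1. 17 = 2×8 + 1. So 19^{17} ≡ 19^{1} ≡ 19 (mod 20)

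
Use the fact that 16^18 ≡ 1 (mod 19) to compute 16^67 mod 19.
By Fermat: 16^{18} ≡ 1 (mod 19). 67 = 3×18 + 13. So 16^{67} ≡ 16^{13} ≡ 5 (mod 19)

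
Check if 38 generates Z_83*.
38^{41} ≡ 1 (mod 83) and 41 < 82, so ord_83(38) = 41 ≠ 82 and 38 is not a primitive root.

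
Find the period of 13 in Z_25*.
Powers of 13 mod 25: 13^1≡13, 13^2≡19, 13^3≡22, 13^4≡11, 13^5≡18, 13^6≡9, 13^7≡17, 13^8≡21, 13^9≡23, 13^10≡24, 13^11≡12, 13^12≡6, 13^13≡3, 13^14≡14, 13^15≡7, 13^16≡16, 13^17≡8, 13^18≡4, 13^19≡2, 13^20≡1. So the order of 13 is 20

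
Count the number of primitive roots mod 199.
A prime p has φ(p-1) primitive roots; here φ(198) = 60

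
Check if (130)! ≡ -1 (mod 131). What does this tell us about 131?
(130)! mod 131 = 130. Since this equals -1 (mod 131), Wilson confirms 131 is prime.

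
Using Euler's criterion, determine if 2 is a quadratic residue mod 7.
By Euler's criterion: 2^{3} ≡ 1 (mod 7). Since this equals 1, 2 is a QR.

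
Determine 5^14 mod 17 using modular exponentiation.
By repeated squaring mod 17: 5^{1}≡5, 5^{2}≡8, 5^{4}≡13, 5^{8}≡16. Then 5^{14} = 5^{8+4+2} ≡ 16 × 13 × 8 ≡ 15 mod 17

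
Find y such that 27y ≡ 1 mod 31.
Since 31 is prime, by Fermat 27^(-1) ≡ 27^{29} ≡ 23 mod 31. Verify: 27 × 23 = 621 ≡ 1 mod 31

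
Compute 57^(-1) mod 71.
Since 71 is prime, by Fermat 57^(-1) ≡ 57^{69} ≡ 5 mod 71. Verify: 57 × 5 = 285 ≡ 1 mod 71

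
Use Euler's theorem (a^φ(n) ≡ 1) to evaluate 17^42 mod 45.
By Euler: 17^{24} ≡ 1 mod 45 since gcd(17, 45) = 1. 42 = 1×24 + 18. So 17^{42} ≡ 17^{18} ≡ 19 mod 45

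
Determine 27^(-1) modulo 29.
Since 29 is prime, by Fermat 27^(-1) ≡ 27^{27} ≡ 14 (mod 29). Verify: 27 × 14 = 378 ≡ 1 (mod 29)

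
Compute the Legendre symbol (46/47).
(46/47) = 46^{23} mod 47 = -1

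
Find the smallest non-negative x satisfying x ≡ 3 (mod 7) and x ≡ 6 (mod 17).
M = 7 × 17 = 119. M₁ = 17, y₁ ≡ 5 (mod 7). M₂ = 7, y₂ ≡ 5 (mod 17). x = 3×17×5 + 6×7×5 ≡ 108 (mod 119)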